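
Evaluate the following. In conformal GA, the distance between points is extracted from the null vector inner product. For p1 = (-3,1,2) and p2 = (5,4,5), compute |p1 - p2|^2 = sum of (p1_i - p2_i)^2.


p1 - p2 = (-8, -3, -3)
|p1 - p2|^2 = (-8)^2 + (-3)^2 + (-3)^2
= 64 + 9 + 9
= 82


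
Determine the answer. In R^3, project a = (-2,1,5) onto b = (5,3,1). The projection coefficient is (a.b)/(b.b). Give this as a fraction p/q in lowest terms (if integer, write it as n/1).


Projection coefficient = (a . b) / (b . b)
a . b = (-2)*5 + 1*3 + 5*1
= -10 + 3 + 5 = -2
b . b = 5^2 + 3^2 + 1^2
= 25 + 9 + 1 = 35
Coefficient = -2/35
In lowest terms: -2/35


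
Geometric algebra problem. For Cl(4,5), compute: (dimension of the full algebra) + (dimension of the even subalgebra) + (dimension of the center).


n = 4 + 5 = 9
Total dim = 2^9 = 512
Even subalgebra dim = 2^8 = 256
n is odd, so center dim = 2
Sum = 512 + 256 + 2 = 770


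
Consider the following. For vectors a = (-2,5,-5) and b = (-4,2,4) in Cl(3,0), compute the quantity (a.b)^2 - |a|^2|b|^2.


a . b = (-2)*(-4) + 5*2 + (-5)*4
= 8 + 10 + (-20) = -2
|a|^2 = (-2)^2 + 5^2 + (-5)^2 = 54
|b|^2 = (-4)^2 + 2^2 + 4^2 = 36
(a.b)^2 = (-2)^2 = 4
|a|^2 * |b|^2 = 54 * 36 = 1944
Result = 4 - 1944 = -1940


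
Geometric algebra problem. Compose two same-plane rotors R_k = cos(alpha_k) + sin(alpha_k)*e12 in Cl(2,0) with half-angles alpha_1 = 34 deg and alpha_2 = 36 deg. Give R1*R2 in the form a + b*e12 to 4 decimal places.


Same-plane rotors commute and their half-angles add:
R1*R2 = cos(a1 + a2) + sin(a1 + a2)*e12.
a1 + a2 = 34 + 36 = 70 deg
cos(70 deg) = 0.3420
sin(70 deg) = 0.9397
R1*R2 = 0.3420 + 0.9397*e12


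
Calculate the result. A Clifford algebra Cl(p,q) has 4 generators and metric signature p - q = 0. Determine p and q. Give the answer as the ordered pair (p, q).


We need p + q = 4 and p - q = 0.
Adding: 2p = 4 + 0 = 4, so p = 2.
Then q = 4 - 2 = 2.
(p, q) = (2, 2)


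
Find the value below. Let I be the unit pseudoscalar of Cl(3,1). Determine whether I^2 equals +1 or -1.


The pseudoscalar I = e1...e_n (product of all n generators) of Cl(p,q) satisfies I^2 = (-1)^(q + n(n-1)/2).
p = 3, q = 1, n = p + q = 4
n(n-1)/2 = 4 * 3 / 2 = 6
Exponent = q + n(n-1)/2 = 1 + 6 = 7
I^2 = (-1)^7 = -1


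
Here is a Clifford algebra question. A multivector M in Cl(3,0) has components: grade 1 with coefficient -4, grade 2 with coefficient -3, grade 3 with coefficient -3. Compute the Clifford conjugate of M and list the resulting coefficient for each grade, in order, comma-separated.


Clifford conjugate sign for grade k: (-1)^(k(k+1)/2)
Grade 1: (-1)^(1*2/2) = (-1)^1 = -1, coeff -4 -> 4
Grade 2: (-1)^(2*3/2) = (-1)^3 = -1, coeff -3 -> 3
Grade 3: (-1)^(3*4/2) = (-1)^6 = 1, coeff -3 -> -3
Conjugated coefficients: 4, 3, -3


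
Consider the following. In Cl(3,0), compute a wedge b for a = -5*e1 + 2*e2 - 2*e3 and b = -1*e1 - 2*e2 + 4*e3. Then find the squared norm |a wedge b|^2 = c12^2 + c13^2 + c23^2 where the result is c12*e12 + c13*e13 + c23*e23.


a wedge b = (a1*b2 - a2*b1)*e12 + (a1*b3 - a3*b1)*e13 + (a2*b3 - a3*b2)*e23
e12 coeff: (-5)*(-2) - 2*(-1) = 10 - (-2) = 12
e13 coeff: (-5)*4 - (-2)*(-1) = -20 - 2 = -22
e23 coeff: 2*4 - (-2)*(-2) = 8 - 4 = 4
|a wedge b|^2 = 12^2 + (-22)^2 + 4^2
= 144 + 484 + 16
= 644


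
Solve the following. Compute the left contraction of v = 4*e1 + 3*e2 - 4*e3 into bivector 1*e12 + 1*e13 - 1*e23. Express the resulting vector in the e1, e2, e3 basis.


Left contraction v _| B = <vB>_1 (grade-1 part of the geometric product vB).
Using e1_|e12 = e2, e2_|e12 = -e1, e1_|e13 = e3, e3_|e13 = -e1, e2_|e23 = e3, e3_|e23 = -e2:
e1 coeff: -v2*b12 - v3*b13 = -(3)*(1) - (-4)*(1) = 1
e2 coeff: v1*b12 - v3*b23 = (4)*(1) - (-4)*(-1) = 0
e3 coeff: v1*b13 + v2*b23 = (4)*(1) + (3)*(-1) = 1
v _| B = 1*e1 + 0*e2 + 1*e3


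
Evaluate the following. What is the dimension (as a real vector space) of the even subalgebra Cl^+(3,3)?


Even subalgebra dimension = 2^(n-1)
n = 3 + 3 = 6
2^(6 - 1) = 2^5 = 32
Verification: sum of C(6,k) for even k = 1 + 15 + 15 + 1 = 32
Result = 32


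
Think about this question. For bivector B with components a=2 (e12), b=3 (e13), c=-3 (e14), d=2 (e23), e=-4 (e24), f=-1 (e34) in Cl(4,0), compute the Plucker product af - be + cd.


Plucker relation: af - be + cd
a*f = 2*(-1) = -2
b*e = 3*(-4) = -12
c*d = (-3)*2 = -6
af - be + cd = -2 - (-12) + (-6)
= 4


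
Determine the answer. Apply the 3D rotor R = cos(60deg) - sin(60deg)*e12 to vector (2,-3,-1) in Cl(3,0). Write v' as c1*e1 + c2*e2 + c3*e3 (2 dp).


Rotor R = cos(60deg) - sin(60deg)*e12
Rotation angle theta = 2 * 60 = 120 degrees in the e12 plane (e1 -> e2).
The component perpendicular to the plane (e3) is invariant: v'_3 = v3 = -1.00
cos(120deg) = -0.5000, sin(120deg) = 0.8660
v'_1 = v1*cos(theta) - v2*sin(theta) = 2*(-0.5000) - (-3)*0.8660 = 1.60
v'_2 = v1*sin(theta) + v2*cos(theta) = 2*0.8660 + (-3)*(-0.5000) = 3.23
v' = 1.60*e1 + 3.23*e2 - 1.00*e3


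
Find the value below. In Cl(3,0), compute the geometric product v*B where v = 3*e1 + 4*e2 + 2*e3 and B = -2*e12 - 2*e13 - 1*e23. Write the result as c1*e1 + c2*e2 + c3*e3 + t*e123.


vB has grade-1 (vector) and grade-3 (trivector) parts: vB = (v _| B) + (v ^ B).
Vector part <vB>_1:
  e1: -v2*b12 - v3*b13 = -(4)*(-2) - (2)*(-2) = 12
  e2: v1*b12 - v3*b23 = (3)*(-2) - (2)*(-1) = -4
  e3: v1*b13 + v2*b23 = (3)*(-2) + (4)*(-1) = -10
Trivector part <vB>_3:
  e123: v1*b23 - v2*b13 + v3*b12 = (3)*(-1) - (4)*(-2) + (2)*(-2) = 1
vB = 12*e1 - 4*e2 - 10*e3 + 1*e123


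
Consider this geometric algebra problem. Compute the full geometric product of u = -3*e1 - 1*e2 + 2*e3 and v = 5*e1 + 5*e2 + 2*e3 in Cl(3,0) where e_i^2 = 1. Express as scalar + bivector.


In Cl(3,0): e_i^2 = 1, e_ie_j = -e_je_i for i != j.
Scalar part = u . v = (-3)*5 + (-1)*5 + 2*2
= -15 + (-5) + 4 = -16
e12 coeff = (-3)*5 - (-1)*5 = -15 - (-5) = -10
e13 coeff = (-3)*2 - 2*5 = -6 - 10 = -16
e23 coeff = (-1)*2 - 2*5 = -2 - 10 = -12
uv = -16 - 10*e12 - 16*e13 - 12*e23


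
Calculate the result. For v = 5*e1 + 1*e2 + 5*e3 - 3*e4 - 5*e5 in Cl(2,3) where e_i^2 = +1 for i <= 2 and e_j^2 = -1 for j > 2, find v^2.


v^2 = sum of c_i^2 * e_i^2
Positive signature terms (e_i^2 = +1): 5^2 + 1^2 = 26
Negative signature terms (e_j^2 = -1): 5^2 + (-3)^2 + (-5)^2 = 59
v^2 = 26 - 59 = -33


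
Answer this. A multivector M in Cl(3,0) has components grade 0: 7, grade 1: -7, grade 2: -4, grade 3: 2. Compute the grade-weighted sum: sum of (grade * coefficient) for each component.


Grade-weighted sum = sum of grade_k * coefficient_k
0*7 = 0
1*(-7) = -7
2*(-4) = -8
3*2 = 6
Total = 0 + (-7) + (-8) + 6 = -9


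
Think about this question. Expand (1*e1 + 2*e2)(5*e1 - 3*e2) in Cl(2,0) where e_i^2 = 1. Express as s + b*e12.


Expand: (1*e1 + 2*e2)(5*e1 - 3*e2)
= 1*5*e1e1 + 1*(-3)*e1e2 + 2*5*e2e1 + 2*(-3)*e2e2
Using e1^2 = e2^2 = 1, e2e1 = -e1e2:
Scalar part s = 1*5 + 2*(-3) = 5 + (-6) = -1
Bivector part b = 1*(-3) - 2*5 = -3 - 10 = -13
uv = -1 - 13*e12


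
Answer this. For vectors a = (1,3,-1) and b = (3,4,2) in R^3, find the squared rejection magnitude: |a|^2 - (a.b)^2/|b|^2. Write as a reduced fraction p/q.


|a|^2 = 1^2 + 3^2 + (-1)^2 = 11
|b|^2 = 3^2 + 4^2 + 2^2 = 29
a . b = 1*3 + 3*4 + (-1)*2 = 13
(a.b)^2 = 13^2 = 169
|rej|^2 = 11 - 169/29
= (319 - 169)/29
= 150/29
In lowest terms: 150/29


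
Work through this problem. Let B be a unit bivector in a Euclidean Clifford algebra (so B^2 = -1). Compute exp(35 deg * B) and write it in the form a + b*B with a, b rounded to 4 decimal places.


For a unit bivector B with B^2 = -1, the exponential series gives
e^(theta*B) = cos(theta) + sin(theta)*B (the GA analogue of Euler's formula).
theta = 35 degrees = 0.610865 rad
cos(35 deg) = 0.8192
sin(35 deg) = 0.5736
exp(theta*B) = 0.8192 + 0.5736*B


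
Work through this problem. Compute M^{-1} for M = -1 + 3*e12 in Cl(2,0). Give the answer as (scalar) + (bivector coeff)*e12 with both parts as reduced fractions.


M = -1 + 3*e12, where e12^2 = -1.
Since M commutes with its reverse ~M = a - b*e12, M * ~M = a^2 - b^2*e12^2 = a^2 + b^2.
So M^{-1} = ~M / (a^2 + b^2) = (a - b*e12)/(a^2 + b^2).
a^2 + b^2 = 1 + 9 = 10
Scalar part = -1/10 = -1/10
Bivector coeff = -3/10 = -3/10
M^{-1} = -1/10 - 3/10*e12


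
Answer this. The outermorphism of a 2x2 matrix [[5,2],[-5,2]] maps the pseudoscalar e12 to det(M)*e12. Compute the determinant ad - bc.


The outermorphism of a linear map f sends e1^e2 to f(e1)^f(e2).
f(e1) = 5*e1 - 5*e2
f(e2) = 2*e1 + 2*e2
f(e1) ^ f(e2) = (5*e1 - 5*e2) ^ (2*e1 + 2*e2)
= 5*2*e12 + (-5)*2*e21
= (10 - (-10))*e12
= 20*e12
Coefficient = 20


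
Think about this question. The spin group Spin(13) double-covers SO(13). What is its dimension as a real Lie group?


Spin(n) double-covers SO(n); both have Lie algebra so(n) of dimension n(n-1)/2.
n = 13
n(n-1) = 13 * 12 = 156
dim Spin(13) = 156/2 = 78


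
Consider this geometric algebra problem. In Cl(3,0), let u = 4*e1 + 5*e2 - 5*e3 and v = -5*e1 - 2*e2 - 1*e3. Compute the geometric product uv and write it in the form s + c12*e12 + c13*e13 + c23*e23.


In Cl(3,0): e_i^2 = 1, e_ie_j = -e_je_i for i != j.
Scalar part = u . v = 4*(-5) + 5*(-2) + (-5)*(-1)
= -20 + (-10) + 5 = -25
e12 coeff = 4*(-2) - 5*(-5) = -8 - (-25) = 17
e13 coeff = 4*(-1) - (-5)*(-5) = -4 - 25 = -29
e23 coeff = 5*(-1) - (-5)*(-2) = -5 - 10 = -15
uv = -25 + 17*e12 - 29*e13 - 15*e23


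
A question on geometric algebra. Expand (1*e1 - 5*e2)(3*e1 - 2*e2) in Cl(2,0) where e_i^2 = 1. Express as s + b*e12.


Expand: (1*e1 - 5*e2)(3*e1 - 2*e2)
= 1*3*e1e1 + 1*(-2)*e1e2 + (-5)*3*e2e1 + (-5)*(-2)*e2e2
Using e1^2 = e2^2 = 1, e2e1 = -e1e2:
Scalar part s = 1*3 + (-5)*(-2) = 3 + 10 = 13
Bivector part b = 1*(-2) - (-5)*3 = -2 - (-15) = 13
uv = 13 + 13*e12


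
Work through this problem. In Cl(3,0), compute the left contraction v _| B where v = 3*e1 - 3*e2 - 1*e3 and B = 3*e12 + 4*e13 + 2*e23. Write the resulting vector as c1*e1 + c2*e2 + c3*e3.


Left contraction v _| B = <vB>_1 (grade-1 part of the geometric product vB).
Using e1_|e12 = e2, e2_|e12 = -e1, e1_|e13 = e3, e3_|e13 = -e1, e2_|e23 = e3, e3_|e23 = -e2:
e1 coeff: -v2*b12 - v3*b13 = -(-3)*(3) - (-1)*(4) = 13
e2 coeff: v1*b12 - v3*b23 = (3)*(3) - (-1)*(2) = 11
e3 coeff: v1*b13 + v2*b23 = (3)*(4) + (-3)*(2) = 6
v _| B = 13*e1 + 11*e2 + 6*e3


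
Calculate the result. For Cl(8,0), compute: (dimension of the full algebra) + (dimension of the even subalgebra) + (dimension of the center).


n = 8 + 0 = 8
Total dim = 2^8 = 256
Even subalgebra dim = 2^7 = 128
n is even, so center dim = 1
Sum = 256 + 128 + 1 = 385


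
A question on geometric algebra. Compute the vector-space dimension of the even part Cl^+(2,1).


Even subalgebra dimension = 2^(n-1)
n = 2 + 1 = 3
2^(3 - 1) = 2^2 = 4
Verification: sum of C(3,k) for even k = 1 + 3 = 4
Result = 4


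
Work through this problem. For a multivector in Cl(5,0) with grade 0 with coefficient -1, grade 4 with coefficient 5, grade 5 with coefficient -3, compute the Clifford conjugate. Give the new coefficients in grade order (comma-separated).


Clifford conjugate sign for grade k: (-1)^(k(k+1)/2)
Grade 0: (-1)^(0*1/2) = (-1)^0 = 1, coeff -1 -> -1
Grade 4: (-1)^(4*5/2) = (-1)^10 = 1, coeff 5 -> 5
Grade 5: (-1)^(5*6/2) = (-1)^15 = -1, coeff -3 -> 3
Conjugated coefficients: -1, 5, 3


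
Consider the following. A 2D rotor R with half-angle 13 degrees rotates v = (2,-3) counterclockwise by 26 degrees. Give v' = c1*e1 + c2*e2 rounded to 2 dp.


Rotor R = cos(13deg) - sin(13deg)*e12
Rotation angle theta = 2 * 13 = 26 degrees
v' = R*v*~R rotates v by theta.
cos(26deg) = 0.8988, sin(26deg) = 0.4384
v'_1 = 2*cos(26deg) - (-3)*sin(26deg)
= 2*0.8988 - (-3)*0.4384
= 3.11
v'_2 = 2*sin(26deg) + (-3)*cos(26deg)
= 2*0.4384 + (-3)*0.8988
= -1.82
v' = 3.11*e1 - 1.82*e2


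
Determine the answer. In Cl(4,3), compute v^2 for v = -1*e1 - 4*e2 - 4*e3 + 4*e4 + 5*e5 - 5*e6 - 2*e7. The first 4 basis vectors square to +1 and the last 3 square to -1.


v^2 = sum of c_i^2 * e_i^2
Positive signature terms (e_i^2 = +1): (-1)^2 + (-4)^2 + (-4)^2 + 4^2 = 49
Negative signature terms (e_j^2 = -1): 5^2 + (-5)^2 + (-2)^2 = 54
v^2 = 49 - 54 = -5


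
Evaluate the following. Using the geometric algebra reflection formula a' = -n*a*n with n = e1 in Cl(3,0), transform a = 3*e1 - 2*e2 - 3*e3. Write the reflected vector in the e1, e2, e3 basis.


Reflection formula: a' = -n*a*n, with n = e1 (unit vector, n^2 = 1).
For reflection through hyperplane perp to e1:
The component along e1 flips sign, others stay.
a = (3, -2, -3)
a' = (-3, -2, -3)
a' = -3*e1 - 2*e2 - 3*e3


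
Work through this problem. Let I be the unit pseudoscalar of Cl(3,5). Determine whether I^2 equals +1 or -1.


The pseudoscalar I = e1...e_n (product of all n generators) of Cl(p,q) satisfies I^2 = (-1)^(q + n(n-1)/2).
p = 3, q = 5, n = p + q = 8
n(n-1)/2 = 8 * 7 / 2 = 28
Exponent = q + n(n-1)/2 = 5 + 28 = 33
I^2 = (-1)^33 = -1


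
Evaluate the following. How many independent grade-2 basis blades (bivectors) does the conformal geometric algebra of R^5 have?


The conformal model of R^5 uses Cl(6,1) with m = 5 + 2 = 7 generators.
Number of grade-2 blades = C(m, 2) = C(7, 2)
= 7*6/2 = 21


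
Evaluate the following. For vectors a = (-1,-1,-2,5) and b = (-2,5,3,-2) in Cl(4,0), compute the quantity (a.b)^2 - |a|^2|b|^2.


a . b = (-1)*(-2) + (-1)*5 + (-2)*3 + 5*(-2)
= 2 + (-5) + (-6) + (-10) = -19
|a|^2 = (-1)^2 + (-1)^2 + (-2)^2 + 5^2 = 31
|b|^2 = (-2)^2 + 5^2 + 3^2 + (-2)^2 = 42
(a.b)^2 = (-19)^2 = 361
|a|^2 * |b|^2 = 31 * 42 = 1302
Result = 361 - 1302 = -941


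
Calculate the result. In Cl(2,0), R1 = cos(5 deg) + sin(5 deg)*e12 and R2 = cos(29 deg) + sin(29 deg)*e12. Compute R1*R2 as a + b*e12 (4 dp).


Same-plane rotors commute and their half-angles add:
R1*R2 = cos(a1 + a2) + sin(a1 + a2)*e12.
a1 + a2 = 5 + 29 = 34 deg
cos(34 deg) = 0.8290
sin(34 deg) = 0.5592
R1*R2 = 0.8290 + 0.5592*e12


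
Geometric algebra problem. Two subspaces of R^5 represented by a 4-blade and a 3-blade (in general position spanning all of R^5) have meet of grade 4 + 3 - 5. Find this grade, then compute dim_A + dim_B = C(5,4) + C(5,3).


Meet grade = grade(A) + grade(B) - n
= 4 + 3 - 5 = 2
C(5,4) = 5
C(5,3) = 10
dim_A + dim_B = 5 + 10 = 15


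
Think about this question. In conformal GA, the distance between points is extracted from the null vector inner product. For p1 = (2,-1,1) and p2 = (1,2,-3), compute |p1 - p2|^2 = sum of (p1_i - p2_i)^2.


p1 - p2 = (1, -3, 4)
|p1 - p2|^2 = 1^2 + (-3)^2 + 4^2
= 1 + 9 + 16
= 26


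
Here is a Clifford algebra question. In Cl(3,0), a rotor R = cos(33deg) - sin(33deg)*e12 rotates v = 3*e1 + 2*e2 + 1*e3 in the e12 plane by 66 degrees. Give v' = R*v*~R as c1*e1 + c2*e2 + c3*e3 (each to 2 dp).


Rotor R = cos(33deg) - sin(33deg)*e12
Rotation angle theta = 2 * 33 = 66 degrees in the e12 plane (e1 -> e2).
The component perpendicular to the plane (e3) is invariant: v'_3 = v3 = 1.00
cos(66deg) = 0.4067, sin(66deg) = 0.9135
v'_1 = v1*cos(theta) - v2*sin(theta) = 3*0.4067 - 2*0.9135 = -0.61
v'_2 = v1*sin(theta) + v2*cos(theta) = 3*0.9135 + 2*0.4067 = 3.55
v' = -0.61*e1 + 3.55*e2 + 1.00*e3


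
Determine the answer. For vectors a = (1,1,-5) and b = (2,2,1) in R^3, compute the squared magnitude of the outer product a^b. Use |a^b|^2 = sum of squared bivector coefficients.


a wedge b = (a1*b2 - a2*b1)*e12 + (a1*b3 - a3*b1)*e13 + (a2*b3 - a3*b2)*e23
e12 coeff: 1*2 - 1*2 = 2 - 2 = 0
e13 coeff: 1*1 - (-5)*2 = 1 - (-10) = 11
e23 coeff: 1*1 - (-5)*2 = 1 - (-10) = 11
|a wedge b|^2 = 0^2 + 11^2 + 11^2
= 0 + 121 + 121
= 242


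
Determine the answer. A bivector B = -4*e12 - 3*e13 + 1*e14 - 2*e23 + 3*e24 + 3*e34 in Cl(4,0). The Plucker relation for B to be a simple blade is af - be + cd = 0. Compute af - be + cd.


Plucker relation: af - be + cd
a*f = (-4)*3 = -12
b*e = (-3)*3 = -9
c*d = 1*(-2) = -2
af - be + cd = -12 - (-9) + (-2)
= -5


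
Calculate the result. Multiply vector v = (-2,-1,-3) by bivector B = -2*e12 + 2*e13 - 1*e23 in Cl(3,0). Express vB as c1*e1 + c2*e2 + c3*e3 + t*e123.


vB has grade-1 (vector) and grade-3 (trivector) parts: vB = (v _| B) + (v ^ B).
Vector part <vB>_1:
  e1: -v2*b12 - v3*b13 = -(-1)*(-2) - (-3)*(2) = 4
  e2: v1*b12 - v3*b23 = (-2)*(-2) - (-3)*(-1) = 1
  e3: v1*b13 + v2*b23 = (-2)*(2) + (-1)*(-1) = -3
Trivector part <vB>_3:
  e123: v1*b23 - v2*b13 + v3*b12 = (-2)*(-1) - (-1)*(2) + (-3)*(-2) = 10
vB = 4*e1 + 1*e2 - 3*e3 + 10*e123


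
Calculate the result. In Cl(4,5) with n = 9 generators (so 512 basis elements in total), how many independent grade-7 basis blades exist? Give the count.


Number of grade-k basis blades in Cl(p,q) with n = p + q is C(n, k).
n = 4 + 5 = 9
C(9, 7) = 9! / (7! * 2!)
= 362880 / (5040 * 2)
= 36


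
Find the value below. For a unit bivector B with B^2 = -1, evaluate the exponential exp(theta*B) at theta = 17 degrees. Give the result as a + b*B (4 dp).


For a unit bivector B with B^2 = -1, the exponential series gives
e^(theta*B) = cos(theta) + sin(theta)*B (the GA analogue of Euler's formula).
theta = 17 degrees = 0.296706 rad
cos(17 deg) = 0.9563
sin(17 deg) = 0.2924
exp(theta*B) = 0.9563 + 0.2924*B


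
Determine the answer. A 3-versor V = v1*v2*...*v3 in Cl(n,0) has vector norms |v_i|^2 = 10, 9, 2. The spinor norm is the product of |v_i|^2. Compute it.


Spinor norm N(V) = |v1|^2 * |v2|^2 * ... * |v3|^2
= 10 * 9 * 2
Running product: 10, 90, 180
N(V) = 180


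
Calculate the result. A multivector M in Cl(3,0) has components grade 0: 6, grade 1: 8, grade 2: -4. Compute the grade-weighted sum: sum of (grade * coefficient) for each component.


Grade-weighted sum = sum of grade_k * coefficient_k
0*6 = 0
1*8 = 8
2*(-4) = -8
Total = 0 + 8 + (-8) = 0


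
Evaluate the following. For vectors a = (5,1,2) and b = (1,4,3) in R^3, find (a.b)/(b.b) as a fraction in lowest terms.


Projection coefficient = (a . b) / (b . b)
a . b = 5*1 + 1*4 + 2*3
= 5 + 4 + 6 = 15
b . b = 1^2 + 4^2 + 3^2
= 1 + 16 + 9 = 26
Coefficient = 15/26
In lowest terms: 15/26


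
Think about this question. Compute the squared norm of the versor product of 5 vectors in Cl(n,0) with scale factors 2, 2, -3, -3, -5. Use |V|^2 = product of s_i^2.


Each vector v_i has |v_i|^2 = s_i^2
Squared scales: 2^2 = 4, 2^2 = 4, (-3)^2 = 9, (-3)^2 = 9, (-5)^2 = 25
|V|^2 = 4 * 4 * 9 * 9 * 25
= 32400


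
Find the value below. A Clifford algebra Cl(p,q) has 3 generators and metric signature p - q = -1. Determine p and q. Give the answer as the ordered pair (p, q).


We need p + q = 3 and p - q = -1.
Adding: 2p = 3 + (-1) = 2, so p = 1.
Then q = 3 - 1 = 2.
(p, q) = (1, 2)


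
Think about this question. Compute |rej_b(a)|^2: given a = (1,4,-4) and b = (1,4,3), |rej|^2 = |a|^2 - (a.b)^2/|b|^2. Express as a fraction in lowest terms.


|a|^2 = 1^2 + 4^2 + (-4)^2 = 33
|b|^2 = 1^2 + 4^2 + 3^2 = 26
a . b = 1*1 + 4*4 + (-4)*3 = 5
(a.b)^2 = 5^2 = 25
|rej|^2 = 33 - 25/26
= (858 - 25)/26
= 833/26
In lowest terms: 833/26


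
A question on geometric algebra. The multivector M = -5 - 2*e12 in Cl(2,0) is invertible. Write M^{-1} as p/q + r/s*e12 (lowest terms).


M = -5 - 2*e12, where e12^2 = -1.
Since M commutes with its reverse ~M = a - b*e12, M * ~M = a^2 - b^2*e12^2 = a^2 + b^2.
So M^{-1} = ~M / (a^2 + b^2) = (a - b*e12)/(a^2 + b^2).
a^2 + b^2 = 25 + 4 = 29
Scalar part = -5/29 = -5/29
Bivector coeff = 2/29 = 2/29
M^{-1} = -5/29 + 2/29*e12


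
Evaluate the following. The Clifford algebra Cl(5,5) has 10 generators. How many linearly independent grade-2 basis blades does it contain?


Number of grade-k basis blades in Cl(p,q) with n = p + q is C(n, k).
n = 5 + 5 = 10
C(10, 2) = 10! / (2! * 8!)
= 3628800 / (2 * 40320)
= 45


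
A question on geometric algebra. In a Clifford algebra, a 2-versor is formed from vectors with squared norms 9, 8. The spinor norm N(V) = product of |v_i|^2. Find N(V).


Spinor norm N(V) = |v1|^2 * |v2|^2 * ... * |v2|^2
= 9 * 8
Running product: 9, 72
N(V) = 72


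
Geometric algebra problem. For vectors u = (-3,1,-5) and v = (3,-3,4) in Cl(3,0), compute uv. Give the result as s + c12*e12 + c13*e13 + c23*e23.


In Cl(3,0): e_i^2 = 1, e_ie_j = -e_je_i for i != j.
Scalar part = u . v = (-3)*3 + 1*(-3) + (-5)*4
= -9 + (-3) + (-20) = -32
e12 coeff = (-3)*(-3) - 1*3 = 9 - 3 = 6
e13 coeff = (-3)*4 - (-5)*3 = -12 - (-15) = 3
e23 coeff = 1*4 - (-5)*(-3) = 4 - 15 = -11
uv = -32 + 6*e12 + 3*e13 - 11*e23


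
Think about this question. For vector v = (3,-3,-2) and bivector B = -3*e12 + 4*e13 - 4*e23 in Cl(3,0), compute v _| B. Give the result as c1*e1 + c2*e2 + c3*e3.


Left contraction v _| B = <vB>_1 (grade-1 part of the geometric product vB).
Using e1_|e12 = e2, e2_|e12 = -e1, e1_|e13 = e3, e3_|e13 = -e1, e2_|e23 = e3, e3_|e23 = -e2:
e1 coeff: -v2*b12 - v3*b13 = -(-3)*(-3) - (-2)*(4) = -1
e2 coeff: v1*b12 - v3*b23 = (3)*(-3) - (-2)*(-4) = -17
e3 coeff: v1*b13 + v2*b23 = (3)*(4) + (-3)*(-4) = 24
v _| B = -1*e1 - 17*e2 + 24*e3


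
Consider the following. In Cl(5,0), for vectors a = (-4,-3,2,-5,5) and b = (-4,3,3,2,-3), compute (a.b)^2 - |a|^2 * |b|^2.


a . b = (-4)*(-4) + (-3)*3 + 2*3 + (-5)*2 + 5*(-3)
= 16 + (-9) + 6 + (-10) + (-15) = -12
|a|^2 = (-4)^2 + (-3)^2 + 2^2 + (-5)^2 + 5^2 = 79
|b|^2 = (-4)^2 + 3^2 + 3^2 + 2^2 + (-3)^2 = 47
(a.b)^2 = (-12)^2 = 144
|a|^2 * |b|^2 = 79 * 47 = 3713
Result = 144 - 3713 = -3569


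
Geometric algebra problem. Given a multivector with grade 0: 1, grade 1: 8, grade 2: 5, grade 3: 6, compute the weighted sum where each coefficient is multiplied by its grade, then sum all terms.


Grade-weighted sum = sum of grade_k * coefficient_k
0*1 = 0
1*8 = 8
2*5 = 10
3*6 = 18
Total = 0 + 8 + 10 + 18 = 36


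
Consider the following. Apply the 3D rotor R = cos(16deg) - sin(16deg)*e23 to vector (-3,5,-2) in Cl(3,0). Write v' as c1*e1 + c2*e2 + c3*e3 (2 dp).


Rotor R = cos(16deg) - sin(16deg)*e23
Rotation angle theta = 2 * 16 = 32 degrees in the e23 plane (e2 -> e3).
The component perpendicular to the plane (e1) is invariant: v'_1 = v1 = -3.00
cos(32deg) = 0.8480, sin(32deg) = 0.5299
v'_2 = v2*cos(theta) - v3*sin(theta) = 5*0.8480 - (-2)*0.5299 = 5.30
v'_3 = v2*sin(theta) + v3*cos(theta) = 5*0.5299 + (-2)*0.8480 = 0.95
v' = -3.00*e1 + 5.30*e2 + 0.95*e3


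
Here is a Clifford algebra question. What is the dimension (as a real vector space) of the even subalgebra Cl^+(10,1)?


Even subalgebra dimension = 2^(n-1)
n = 10 + 1 = 11
2^(11 - 1) = 2^10 = 1024
Verification: sum of C(11,k) for even k = 1 + 55 + 330 + 462 + 165 + 11 = 1024
Result = 1024


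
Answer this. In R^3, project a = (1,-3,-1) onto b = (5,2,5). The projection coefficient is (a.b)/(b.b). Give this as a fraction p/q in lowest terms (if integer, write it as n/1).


Projection coefficient = (a . b) / (b . b)
a . b = 1*5 + (-3)*2 + (-1)*5
= 5 + (-6) + (-5) = -6
b . b = 5^2 + 2^2 + 5^2
= 25 + 4 + 25 = 54
Coefficient = -6/54
In lowest terms: -1/9


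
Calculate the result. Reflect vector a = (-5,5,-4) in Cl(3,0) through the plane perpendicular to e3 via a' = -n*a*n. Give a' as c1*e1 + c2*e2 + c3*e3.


Reflection formula: a' = -n*a*n, with n = e3 (unit vector, n^2 = 1).
For reflection through hyperplane perp to e3:
The component along e3 flips sign, others stay.
a = (-5, 5, -4)
a' = (-5, 5, 4)
a' = -5*e1 + 5*e2 + 4*e3


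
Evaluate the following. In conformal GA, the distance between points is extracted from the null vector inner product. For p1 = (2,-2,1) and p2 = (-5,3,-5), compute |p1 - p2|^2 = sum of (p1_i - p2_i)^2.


p1 - p2 = (7, -5, 6)
|p1 - p2|^2 = 7^2 + (-5)^2 + 6^2
= 49 + 25 + 36
= 110


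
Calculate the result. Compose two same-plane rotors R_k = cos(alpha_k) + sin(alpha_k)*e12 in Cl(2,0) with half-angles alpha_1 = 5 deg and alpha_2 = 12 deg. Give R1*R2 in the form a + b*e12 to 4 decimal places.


Same-plane rotors commute and their half-angles add:
R1*R2 = cos(a1 + a2) + sin(a1 + a2)*e12.
a1 + a2 = 5 + 12 = 17 deg
cos(17 deg) = 0.9563
sin(17 deg) = 0.2924
R1*R2 = 0.9563 + 0.2924*e12


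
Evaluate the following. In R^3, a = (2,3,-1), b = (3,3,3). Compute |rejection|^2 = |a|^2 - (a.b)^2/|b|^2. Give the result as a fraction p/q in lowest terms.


|a|^2 = 2^2 + 3^2 + (-1)^2 = 14
|b|^2 = 3^2 + 3^2 + 3^2 = 27
a . b = 2*3 + 3*3 + (-1)*3 = 12
(a.b)^2 = 12^2 = 144
|rej|^2 = 14 - 144/27
= (378 - 144)/27
= 234/27
In lowest terms: 26/3


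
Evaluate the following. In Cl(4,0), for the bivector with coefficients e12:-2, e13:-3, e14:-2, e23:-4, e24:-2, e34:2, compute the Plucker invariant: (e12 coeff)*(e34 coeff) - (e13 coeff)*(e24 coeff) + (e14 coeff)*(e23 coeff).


Plucker relation: af - be + cd
a*f = (-2)*2 = -4
b*e = (-3)*(-2) = 6
c*d = (-2)*(-4) = 8
af - be + cd = -4 - 6 + 8
= -2


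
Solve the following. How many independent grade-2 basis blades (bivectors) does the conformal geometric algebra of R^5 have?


The conformal model of R^5 uses Cl(6,1) with m = 5 + 2 = 7 generators.
Number of grade-2 blades = C(m, 2) = C(7, 2)
= 7*6/2 = 21


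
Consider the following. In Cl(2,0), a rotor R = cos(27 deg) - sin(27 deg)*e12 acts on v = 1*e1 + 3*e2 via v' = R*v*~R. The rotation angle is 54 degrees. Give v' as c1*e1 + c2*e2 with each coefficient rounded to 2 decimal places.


Rotor R = cos(27deg) - sin(27deg)*e12
Rotation angle theta = 2 * 27 = 54 degrees
v' = R*v*~R rotates v by theta.
cos(54deg) = 0.5878, sin(54deg) = 0.8090
v'_1 = 1*cos(54deg) - 3*sin(54deg)
= 1*0.5878 - 3*0.8090
= -1.84
v'_2 = 1*sin(54deg) + 3*cos(54deg)
= 1*0.8090 + 3*0.5878
= 2.57
v' = -1.84*e1 + 2.57*e2


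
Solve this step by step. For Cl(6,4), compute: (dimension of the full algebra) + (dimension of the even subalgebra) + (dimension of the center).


n = 6 + 4 = 10
Total dim = 2^10 = 1024
Even subalgebra dim = 2^9 = 512
n is even, so center dim = 1
Sum = 1024 + 512 + 1 = 1537


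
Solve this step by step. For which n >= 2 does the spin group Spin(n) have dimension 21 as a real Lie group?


dim Spin(n) = dim so(n) = n(n-1)/2.
Solve n(n-1)/2 = 21, i.e. n^2 - n - 42 = 0.
Discriminant = 1 + 8*21 = 169
n = (1 + sqrt(169))/2 = (1 + 13)/2 = 7


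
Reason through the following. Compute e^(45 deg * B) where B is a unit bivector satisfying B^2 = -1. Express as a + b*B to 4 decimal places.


For a unit bivector B with B^2 = -1, the exponential series gives
e^(theta*B) = cos(theta) + sin(theta)*B (the GA analogue of Euler's formula).
theta = 45 degrees = 0.785398 rad
cos(45 deg) = 0.7071
sin(45 deg) = 0.7071
exp(theta*B) = 0.7071 + 0.7071*B


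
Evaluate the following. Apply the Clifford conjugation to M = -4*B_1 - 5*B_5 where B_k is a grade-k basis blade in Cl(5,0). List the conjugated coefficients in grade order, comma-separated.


Clifford conjugate sign for grade k: (-1)^(k(k+1)/2)
Grade 1: (-1)^(1*2/2) = (-1)^1 = -1, coeff -4 -> 4
Grade 5: (-1)^(5*6/2) = (-1)^15 = -1, coeff -5 -> 5
Conjugated coefficients: 4, 5


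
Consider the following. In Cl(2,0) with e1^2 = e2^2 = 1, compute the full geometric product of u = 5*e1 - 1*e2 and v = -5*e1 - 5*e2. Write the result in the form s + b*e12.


Expand: (5*e1 - 1*e2)(-5*e1 - 5*e2)
= 5*(-5)*e1e1 + 5*(-5)*e1e2 + (-1)*(-5)*e2e1 + (-1)*(-5)*e2e2
Using e1^2 = e2^2 = 1, e2e1 = -e1e2:
Scalar part s = 5*(-5) + (-1)*(-5) = -25 + 5 = -20
Bivector part b = 5*(-5) - (-1)*(-5) = -25 - 5 = -30
uv = -20 - 30*e12


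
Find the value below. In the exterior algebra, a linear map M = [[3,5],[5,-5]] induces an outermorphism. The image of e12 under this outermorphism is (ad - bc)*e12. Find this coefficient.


The outermorphism of a linear map f sends e1^e2 to f(e1)^f(e2).
f(e1) = 3*e1 + 5*e2
f(e2) = 5*e1 - 5*e2
f(e1) ^ f(e2) = (3*e1 + 5*e2) ^ (5*e1 - 5*e2)
= 3*(-5)*e12 + 5*5*e21
= (-15 - 25)*e12
= -40*e12
Coefficient = -40


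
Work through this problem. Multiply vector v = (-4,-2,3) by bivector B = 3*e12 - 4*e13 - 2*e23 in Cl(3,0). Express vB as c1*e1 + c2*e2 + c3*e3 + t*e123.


vB has grade-1 (vector) and grade-3 (trivector) parts: vB = (v _| B) + (v ^ B).
Vector part <vB>_1:
  e1: -v2*b12 - v3*b13 = -(-2)*(3) - (3)*(-4) = 18
  e2: v1*b12 - v3*b23 = (-4)*(3) - (3)*(-2) = -6
  e3: v1*b13 + v2*b23 = (-4)*(-4) + (-2)*(-2) = 20
Trivector part <vB>_3:
  e123: v1*b23 - v2*b13 + v3*b12 = (-4)*(-2) - (-2)*(-4) + (3)*(3) = 9
vB = 18*e1 - 6*e2 + 20*e3 + 9*e123


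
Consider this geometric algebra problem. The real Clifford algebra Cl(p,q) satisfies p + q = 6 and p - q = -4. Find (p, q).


We need p + q = 6 and p - q = -4.
Adding: 2p = 6 + (-4) = 2, so p = 1.
Then q = 6 - 1 = 5.
(p, q) = (1, 5)


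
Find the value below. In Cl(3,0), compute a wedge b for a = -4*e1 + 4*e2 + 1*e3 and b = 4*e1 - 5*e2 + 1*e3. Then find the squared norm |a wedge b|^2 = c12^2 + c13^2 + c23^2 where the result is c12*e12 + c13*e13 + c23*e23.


a wedge b = (a1*b2 - a2*b1)*e12 + (a1*b3 - a3*b1)*e13 + (a2*b3 - a3*b2)*e23
e12 coeff: (-4)*(-5) - 4*4 = 20 - 16 = 4
e13 coeff: (-4)*1 - 1*4 = -4 - 4 = -8
e23 coeff: 4*1 - 1*(-5) = 4 - (-5) = 9
|a wedge b|^2 = 4^2 + (-8)^2 + 9^2
= 16 + 64 + 81
= 161


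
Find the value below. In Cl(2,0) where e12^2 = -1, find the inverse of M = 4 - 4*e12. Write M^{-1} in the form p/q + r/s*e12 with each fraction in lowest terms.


M = 4 - 4*e12, where e12^2 = -1.
Since M commutes with its reverse ~M = a - b*e12, M * ~M = a^2 - b^2*e12^2 = a^2 + b^2.
So M^{-1} = ~M / (a^2 + b^2) = (a - b*e12)/(a^2 + b^2).
a^2 + b^2 = 16 + 16 = 32
Scalar part = 4/32 = 1/8
Bivector coeff = 4/32 = 1/8
M^{-1} = 1/8 + 1/8*e12


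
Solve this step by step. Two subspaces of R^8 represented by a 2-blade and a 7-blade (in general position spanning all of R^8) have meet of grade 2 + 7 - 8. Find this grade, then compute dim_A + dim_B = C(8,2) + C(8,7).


Meet grade = grade(A) + grade(B) - n
= 2 + 7 - 8 = 1
C(8,2) = 28
C(8,7) = 8
dim_A + dim_B = 28 + 8 = 36


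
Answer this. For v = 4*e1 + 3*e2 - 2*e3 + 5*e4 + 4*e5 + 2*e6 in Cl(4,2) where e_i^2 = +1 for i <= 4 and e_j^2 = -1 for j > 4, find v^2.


v^2 = sum of c_i^2 * e_i^2
Positive signature terms (e_i^2 = +1): 4^2 + 3^2 + (-2)^2 + 5^2 = 54
Negative signature terms (e_j^2 = -1): 4^2 + 2^2 = 20
v^2 = 54 - 20 = 34


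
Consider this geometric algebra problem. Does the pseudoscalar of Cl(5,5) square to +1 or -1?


The pseudoscalar I = e1...e_n (product of all n generators) of Cl(p,q) satisfies I^2 = (-1)^(q + n(n-1)/2).
p = 5, q = 5, n = p + q = 10
n(n-1)/2 = 10 * 9 / 2 = 45
Exponent = q + n(n-1)/2 = 5 + 45 = 50
I^2 = (-1)^50 = +1


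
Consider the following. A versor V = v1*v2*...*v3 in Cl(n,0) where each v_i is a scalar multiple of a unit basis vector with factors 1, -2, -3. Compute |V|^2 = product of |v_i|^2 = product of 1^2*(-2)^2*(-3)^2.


Each vector v_i has |v_i|^2 = s_i^2
Squared scales: 1^2 = 1, (-2)^2 = 4, (-3)^2 = 9
|V|^2 = 1 * 4 * 9
= 36


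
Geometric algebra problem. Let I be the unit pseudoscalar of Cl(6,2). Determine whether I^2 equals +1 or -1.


The pseudoscalar I = e1...e_n (product of all n generators) of Cl(p,q) satisfies I^2 = (-1)^(q + n(n-1)/2).
p = 6, q = 2, n = p + q = 8
n(n-1)/2 = 8 * 7 / 2 = 28
Exponent = q + n(n-1)/2 = 2 + 28 = 30
I^2 = (-1)^30 = +1


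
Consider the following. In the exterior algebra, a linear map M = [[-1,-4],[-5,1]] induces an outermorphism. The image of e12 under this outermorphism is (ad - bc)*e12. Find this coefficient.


The outermorphism of a linear map f sends e1^e2 to f(e1)^f(e2).
f(e1) = -1*e1 - 5*e2
f(e2) = -4*e1 + 1*e2
f(e1) ^ f(e2) = (-1*e1 - 5*e2) ^ (-4*e1 + 1*e2)
= (-1)*1*e12 + (-5)*(-4)*e21
= (-1 - 20)*e12
= -21*e12
Coefficient = -21


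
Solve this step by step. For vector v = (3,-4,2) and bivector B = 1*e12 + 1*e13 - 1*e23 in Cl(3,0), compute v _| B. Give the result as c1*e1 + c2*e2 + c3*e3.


Left contraction v _| B = <vB>_1 (grade-1 part of the geometric product vB).
Using e1_|e12 = e2, e2_|e12 = -e1, e1_|e13 = e3, e3_|e13 = -e1, e2_|e23 = e3, e3_|e23 = -e2:
e1 coeff: -v2*b12 - v3*b13 = -(-4)*(1) - (2)*(1) = 2
e2 coeff: v1*b12 - v3*b23 = (3)*(1) - (2)*(-1) = 5
e3 coeff: v1*b13 + v2*b23 = (3)*(1) + (-4)*(-1) = 7
v _| B = 2*e1 + 5*e2 + 7*e3


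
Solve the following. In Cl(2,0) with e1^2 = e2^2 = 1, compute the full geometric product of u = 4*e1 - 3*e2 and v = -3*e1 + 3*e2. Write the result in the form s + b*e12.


Expand: (4*e1 - 3*e2)(-3*e1 + 3*e2)
= 4*(-3)*e1e1 + 4*3*e1e2 + (-3)*(-3)*e2e1 + (-3)*3*e2e2
Using e1^2 = e2^2 = 1, e2e1 = -e1e2:
Scalar part s = 4*(-3) + (-3)*3 = -12 + (-9) = -21
Bivector part b = 4*3 - (-3)*(-3) = 12 - 9 = 3
uv = -21 + 3*e12


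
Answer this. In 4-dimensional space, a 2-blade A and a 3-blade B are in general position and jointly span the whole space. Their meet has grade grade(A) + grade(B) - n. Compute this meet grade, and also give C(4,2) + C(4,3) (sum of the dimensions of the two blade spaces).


Meet grade = grade(A) + grade(B) - n
= 2 + 3 - 4 = 1
C(4,2) = 6
C(4,3) = 4
dim_A + dim_B = 6 + 4 = 10


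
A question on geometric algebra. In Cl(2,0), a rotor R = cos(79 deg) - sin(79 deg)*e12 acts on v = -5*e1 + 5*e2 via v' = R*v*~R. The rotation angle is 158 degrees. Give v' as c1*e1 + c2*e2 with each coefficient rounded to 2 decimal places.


Rotor R = cos(79deg) - sin(79deg)*e12
Rotation angle theta = 2 * 79 = 158 degrees
v' = R*v*~R rotates v by theta.
cos(158deg) = -0.9272, sin(158deg) = 0.3746
v'_1 = -5*cos(158deg) - 5*sin(158deg)
= -5*(-0.9272) - 5*0.3746
= 2.76
v'_2 = -5*sin(158deg) + 5*cos(158deg)
= -5*0.3746 + 5*(-0.9272)
= -6.51
v' = 2.76*e1 - 6.51*e2


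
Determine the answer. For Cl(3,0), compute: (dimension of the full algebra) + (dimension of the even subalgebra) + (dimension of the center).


n = 3 + 0 = 3
Total dim = 2^3 = 8
Even subalgebra dim = 2^2 = 4
n is odd, so center dim = 2
Sum = 8 + 4 + 2 = 14


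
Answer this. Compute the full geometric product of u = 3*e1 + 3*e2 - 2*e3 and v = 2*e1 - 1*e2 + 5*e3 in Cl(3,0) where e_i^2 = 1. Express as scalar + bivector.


In Cl(3,0): e_i^2 = 1, e_ie_j = -e_je_i for i != j.
Scalar part = u . v = 3*2 + 3*(-1) + (-2)*5
= 6 + (-3) + (-10) = -7
e12 coeff = 3*(-1) - 3*2 = -3 - 6 = -9
e13 coeff = 3*5 - (-2)*2 = 15 - (-4) = 19
e23 coeff = 3*5 - (-2)*(-1) = 15 - 2 = 13
uv = -7 - 9*e12 + 19*e13 + 13*e23


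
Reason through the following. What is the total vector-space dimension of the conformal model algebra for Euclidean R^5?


The conformal model of R^5 uses Cl(6,1): the 5 Euclidean generators plus two extra orthogonal generators e+ (e+^2 = +1) and e- (e-^2 = -1), from which the null vectors e0, einf are built.
Number of generators m = 5 + 2 = 7.
dim Cl(p,q) = 2^m = 2^7 = 128


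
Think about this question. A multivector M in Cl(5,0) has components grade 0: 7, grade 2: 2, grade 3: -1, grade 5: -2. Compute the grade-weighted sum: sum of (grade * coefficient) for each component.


Grade-weighted sum = sum of grade_k * coefficient_k
0*7 = 0
2*2 = 4
3*(-1) = -3
5*(-2) = -10
Total = 0 + 4 + (-3) + (-10) = -9


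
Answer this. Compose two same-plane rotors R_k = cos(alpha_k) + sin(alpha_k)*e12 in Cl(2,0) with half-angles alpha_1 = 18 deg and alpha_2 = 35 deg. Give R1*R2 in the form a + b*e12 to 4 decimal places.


Same-plane rotors commute and their half-angles add:
R1*R2 = cos(a1 + a2) + sin(a1 + a2)*e12.
a1 + a2 = 18 + 35 = 53 deg
cos(53 deg) = 0.6018
sin(53 deg) = 0.7986
R1*R2 = 0.6018 + 0.7986*e12


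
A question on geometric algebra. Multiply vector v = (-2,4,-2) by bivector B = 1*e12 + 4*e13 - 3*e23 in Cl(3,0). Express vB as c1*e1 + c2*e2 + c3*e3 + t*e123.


vB has grade-1 (vector) and grade-3 (trivector) parts: vB = (v _| B) + (v ^ B).
Vector part <vB>_1:
  e1: -v2*b12 - v3*b13 = -(4)*(1) - (-2)*(4) = 4
  e2: v1*b12 - v3*b23 = (-2)*(1) - (-2)*(-3) = -8
  e3: v1*b13 + v2*b23 = (-2)*(4) + (4)*(-3) = -20
Trivector part <vB>_3:
  e123: v1*b23 - v2*b13 + v3*b12 = (-2)*(-3) - (4)*(4) + (-2)*(1) = -12
vB = 4*e1 - 8*e2 - 20*e3 - 12*e123


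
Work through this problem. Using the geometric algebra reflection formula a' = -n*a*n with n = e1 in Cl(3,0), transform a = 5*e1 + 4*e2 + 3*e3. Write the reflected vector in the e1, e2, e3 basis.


Reflection formula: a' = -n*a*n, with n = e1 (unit vector, n^2 = 1).
For reflection through hyperplane perp to e1:
The component along e1 flips sign, others stay.
a = (5, 4, 3)
a' = (-5, 4, 3)
a' = -5*e1 + 4*e2 + 3*e3


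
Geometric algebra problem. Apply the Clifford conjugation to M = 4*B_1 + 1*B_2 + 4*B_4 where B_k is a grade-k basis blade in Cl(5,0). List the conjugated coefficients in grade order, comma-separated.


Clifford conjugate sign for grade k: (-1)^(k(k+1)/2)
Grade 1: (-1)^(1*2/2) = (-1)^1 = -1, coeff 4 -> -4
Grade 2: (-1)^(2*3/2) = (-1)^3 = -1, coeff 1 -> -1
Grade 4: (-1)^(4*5/2) = (-1)^10 = 1, coeff 4 -> 4
Conjugated coefficients: -4, -1, 4


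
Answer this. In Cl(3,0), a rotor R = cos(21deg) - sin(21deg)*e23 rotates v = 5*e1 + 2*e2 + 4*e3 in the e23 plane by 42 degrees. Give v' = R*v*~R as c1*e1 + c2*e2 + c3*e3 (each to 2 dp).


Rotor R = cos(21deg) - sin(21deg)*e23
Rotation angle theta = 2 * 21 = 42 degrees in the e23 plane (e2 -> e3).
The component perpendicular to the plane (e1) is invariant: v'_1 = v1 = 5.00
cos(42deg) = 0.7431, sin(42deg) = 0.6691
v'_2 = v2*cos(theta) - v3*sin(theta) = 2*0.7431 - 4*0.6691 = -1.19
v'_3 = v2*sin(theta) + v3*cos(theta) = 2*0.6691 + 4*0.7431 = 4.31
v' = 5.00*e1 - 1.19*e2 + 4.31*e3


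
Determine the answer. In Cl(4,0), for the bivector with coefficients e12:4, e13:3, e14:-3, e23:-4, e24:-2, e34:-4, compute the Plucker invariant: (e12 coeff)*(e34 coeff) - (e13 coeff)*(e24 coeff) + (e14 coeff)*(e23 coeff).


Plucker relation: af - be + cd
a*f = 4*(-4) = -16
b*e = 3*(-2) = -6
c*d = (-3)*(-4) = 12
af - be + cd = -16 - (-6) + 12
= 2


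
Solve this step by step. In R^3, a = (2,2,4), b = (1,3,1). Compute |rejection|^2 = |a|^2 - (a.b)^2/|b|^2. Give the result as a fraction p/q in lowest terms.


|a|^2 = 2^2 + 2^2 + 4^2 = 24
|b|^2 = 1^2 + 3^2 + 1^2 = 11
a . b = 2*1 + 2*3 + 4*1 = 12
(a.b)^2 = 12^2 = 144
|rej|^2 = 24 - 144/11
= (264 - 144)/11
= 120/11
In lowest terms: 120/11


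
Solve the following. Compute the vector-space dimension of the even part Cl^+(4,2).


Even subalgebra dimension = 2^(n-1)
n = 4 + 2 = 6
2^(6 - 1) = 2^5 = 32
Verification: sum of C(6,k) for even k = 1 + 15 + 15 + 1 = 32
Result = 32


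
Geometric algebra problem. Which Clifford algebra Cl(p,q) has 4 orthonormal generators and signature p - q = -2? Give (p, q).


We need p + q = 4 and p - q = -2.
Adding: 2p = 4 + (-2) = 2, so p = 1.
Then q = 4 - 1 = 3.
(p, q) = (1, 3)


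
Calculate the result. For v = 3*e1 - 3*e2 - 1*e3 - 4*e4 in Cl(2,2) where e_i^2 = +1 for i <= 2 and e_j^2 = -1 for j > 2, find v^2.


v^2 = sum of c_i^2 * e_i^2
Positive signature terms (e_i^2 = +1): 3^2 + (-3)^2 = 18
Negative signature terms (e_j^2 = -1): (-1)^2 + (-4)^2 = 17
v^2 = 18 - 17 = 1


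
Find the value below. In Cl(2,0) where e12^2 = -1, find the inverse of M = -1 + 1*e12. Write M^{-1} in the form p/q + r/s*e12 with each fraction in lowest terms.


M = -1 + 1*e12, where e12^2 = -1.
Since M commutes with its reverse ~M = a - b*e12, M * ~M = a^2 - b^2*e12^2 = a^2 + b^2.
So M^{-1} = ~M / (a^2 + b^2) = (a - b*e12)/(a^2 + b^2).
a^2 + b^2 = 1 + 1 = 2
Scalar part = -1/2 = -1/2
Bivector coeff = -1/2 = -1/2
M^{-1} = -1/2 - 1/2*e12


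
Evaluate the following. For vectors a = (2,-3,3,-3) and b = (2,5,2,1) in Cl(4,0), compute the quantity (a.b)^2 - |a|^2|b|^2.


a . b = 2*2 + (-3)*5 + 3*2 + (-3)*1
= 4 + (-15) + 6 + (-3) = -8
|a|^2 = 2^2 + (-3)^2 + 3^2 + (-3)^2 = 31
|b|^2 = 2^2 + 5^2 + 2^2 + 1^2 = 34
(a.b)^2 = (-8)^2 = 64
|a|^2 * |b|^2 = 31 * 34 = 1054
Result = 64 - 1054 = -990


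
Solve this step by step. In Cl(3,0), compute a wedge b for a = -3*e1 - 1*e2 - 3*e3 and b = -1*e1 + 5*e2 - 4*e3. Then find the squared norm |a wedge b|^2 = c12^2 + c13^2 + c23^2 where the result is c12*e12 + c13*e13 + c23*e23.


a wedge b = (a1*b2 - a2*b1)*e12 + (a1*b3 - a3*b1)*e13 + (a2*b3 - a3*b2)*e23
e12 coeff: (-3)*5 - (-1)*(-1) = -15 - 1 = -16
e13 coeff: (-3)*(-4) - (-3)*(-1) = 12 - 3 = 9
e23 coeff: (-1)*(-4) - (-3)*5 = 4 - (-15) = 19
|a wedge b|^2 = (-16)^2 + 9^2 + 19^2
= 256 + 81 + 361
= 698
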